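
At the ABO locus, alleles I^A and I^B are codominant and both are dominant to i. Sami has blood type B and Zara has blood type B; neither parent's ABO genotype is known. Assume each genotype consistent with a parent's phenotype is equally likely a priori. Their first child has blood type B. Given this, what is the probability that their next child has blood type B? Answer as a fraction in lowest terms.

19/20

Possible genotypes: Sami ∈ {I^B I^B, I^B i}; Zara ∈ {I^B I^B, I^B i}.
Weight each parental genotype pair by prior × P(type-B child):
  I^B I^B × I^B I^B: posterior weight 4/15; P(next child type B) = 1.
  I^B I^B × I^B i: posterior weight 4/15; P(next child type B) = 1.
  I^B i × I^B I^B: posterior weight 4/15; P(next child type B) = 1.
  I^B i × I^B i: posterior weight 1/5; P(next child type B) = 3/4.
Weighted sum = 19/20.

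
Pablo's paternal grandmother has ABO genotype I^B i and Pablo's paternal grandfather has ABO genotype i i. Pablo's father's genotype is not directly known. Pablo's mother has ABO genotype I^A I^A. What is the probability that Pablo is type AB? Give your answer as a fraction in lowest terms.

1/4

Pablo's father's ABO genotype from I^B i × i i: 1/2 I^B i, 1/2 i i.
Crossing each possibility with the mother I^A I^A and summing P(type AB): 1/2·1/2 + 1/2·0 = 1/4.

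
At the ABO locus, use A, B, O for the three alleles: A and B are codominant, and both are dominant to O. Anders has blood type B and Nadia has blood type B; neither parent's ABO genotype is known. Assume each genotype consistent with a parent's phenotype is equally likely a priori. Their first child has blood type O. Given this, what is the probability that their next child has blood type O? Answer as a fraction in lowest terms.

1/4

Possible genotypes: Anders ∈ {BB, BO}; Nadia ∈ {BB, BO}.
Weight each parental genotype pair by prior × P(type-O child):
  BO × BO: posterior weight 1; P(next child type O) = 1/4.
Weighted sum = 1/4.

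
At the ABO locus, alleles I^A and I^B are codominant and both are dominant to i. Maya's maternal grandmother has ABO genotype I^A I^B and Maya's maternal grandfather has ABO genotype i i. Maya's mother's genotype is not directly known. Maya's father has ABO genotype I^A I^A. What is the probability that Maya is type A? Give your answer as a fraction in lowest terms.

3/4

Maya's mother's ABO genotype from I^A I^B × i i: 1/2 I^A i, 1/2 I^B i.
Crossing each possibility with the father I^A I^A and summing P(type A): 1/2·1 + 1/2·1/2 = 3/4.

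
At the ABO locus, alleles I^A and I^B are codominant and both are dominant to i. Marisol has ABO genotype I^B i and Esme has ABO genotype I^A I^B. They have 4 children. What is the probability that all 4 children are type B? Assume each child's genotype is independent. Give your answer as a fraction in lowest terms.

ABO cross I^B i × I^A I^B → 1/4 A, 1/2 B, 1/4 AB.
So P(type B) = 1/2 per child.
All 4 independent: (1/2)^4 = 1/16.

1/16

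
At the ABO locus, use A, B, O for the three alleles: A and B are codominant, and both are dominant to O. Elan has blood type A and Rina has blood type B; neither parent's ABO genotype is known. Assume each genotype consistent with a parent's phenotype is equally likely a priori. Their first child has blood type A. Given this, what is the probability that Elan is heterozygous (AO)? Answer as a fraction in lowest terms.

Possible genotypes: Elan ∈ {AA, AO}; Rina ∈ {BB, BO}.
Weight each parental genotype pair by prior × P(type-A child):
  AA × BO: posterior weight 2/3.
  AO × BO: posterior weight 1/3.
Sum the posterior weight over pairs where Elan is AO: 1/3.

1/3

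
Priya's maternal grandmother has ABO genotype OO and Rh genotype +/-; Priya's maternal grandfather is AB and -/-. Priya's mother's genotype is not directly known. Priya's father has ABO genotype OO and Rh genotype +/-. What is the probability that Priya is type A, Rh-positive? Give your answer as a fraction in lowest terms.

5/32

Priya's mother's ABO genotype from OO × AB: 1/2 AO, 1/2 BO.
Crossing each possibility with the father OO and summing P(type A): 1/2·1/2 + 1/2·0 = 1/4.
Similarly for Rh via the mother's Rh distribution: P(Rh+) = 5/8.
Independent loci: 1/4 × 5/8 = 5/32.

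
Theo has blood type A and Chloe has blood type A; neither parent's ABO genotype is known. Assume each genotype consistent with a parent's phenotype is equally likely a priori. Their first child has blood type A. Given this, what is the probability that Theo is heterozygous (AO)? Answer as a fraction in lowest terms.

Possible genotypes: Theo ∈ {AA, AO}; Chloe ∈ {AA, AO}.
Weight each parental genotype pair by prior × P(type-A child):
  AA × AA: posterior weight 4/15.
  AA × AO: posterior weight 4/15.
  AO × AA: posterior weight 4/15.
  AO × AO: posterior weight 1/5.
Sum the posterior weight over pairs where Theo is AO: 7/15.

7/15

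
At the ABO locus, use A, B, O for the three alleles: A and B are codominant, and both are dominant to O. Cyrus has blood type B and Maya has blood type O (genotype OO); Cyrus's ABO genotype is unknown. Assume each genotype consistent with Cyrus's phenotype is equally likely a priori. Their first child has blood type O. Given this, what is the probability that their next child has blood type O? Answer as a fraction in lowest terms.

Possible genotypes: Cyrus ∈ {BB, BO}; Maya ∈ {OO}.
Weight each parental genotype pair by prior × P(type-O child):
  BO × OO: posterior weight 1; P(next child type O) = 1/2.
Weighted sum = 1/2.

1/2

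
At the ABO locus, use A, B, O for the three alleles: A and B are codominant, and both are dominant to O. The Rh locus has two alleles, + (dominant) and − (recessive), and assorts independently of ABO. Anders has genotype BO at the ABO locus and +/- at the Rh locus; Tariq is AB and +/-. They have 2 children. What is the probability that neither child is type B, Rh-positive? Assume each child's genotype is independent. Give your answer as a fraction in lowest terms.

ABO cross BO × AB → 1/4 A, 1/2 B, 1/4 AB.
Rh cross +/- × +/- → 3/4 Rh+, 1/4 Rh-; so P(type B, Rh-positive) = 1/2 × 3/4 = 3/8 per child.
P(not type B, Rh-positive) = 5/8 for one child; (5/8)^2 = 25/64.

25/64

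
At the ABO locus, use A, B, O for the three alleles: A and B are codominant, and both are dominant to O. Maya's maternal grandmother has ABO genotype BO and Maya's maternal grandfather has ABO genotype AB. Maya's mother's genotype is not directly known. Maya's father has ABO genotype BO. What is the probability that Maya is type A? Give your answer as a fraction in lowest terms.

Maya's mother's ABO genotype from BO × AB: 1/4 AB, 1/4 AO, 1/4 BB, 1/4 BO.
Crossing each possibility with the father BO and summing P(type A): 1/4·1/4 + 1/4·1/4 + 1/4·0 + 1/4·0 = 1/8.

1/8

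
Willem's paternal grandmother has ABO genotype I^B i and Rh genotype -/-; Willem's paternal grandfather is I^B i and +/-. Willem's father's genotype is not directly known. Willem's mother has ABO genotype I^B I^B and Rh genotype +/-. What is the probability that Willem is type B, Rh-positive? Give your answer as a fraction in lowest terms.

Willem's father's ABO genotype from I^B i × I^B i: 1/4 I^B I^B, 1/2 I^B i, 1/4 i i.
Crossing each possibility with the mother I^B I^B and summing P(type B): 1/4·1 + 1/2·1 + 1/4·1 = 1.
Similarly for Rh via the father's Rh distribution: P(Rh+) = 5/8.
Independent loci: 1 × 5/8 = 5/8.

5/8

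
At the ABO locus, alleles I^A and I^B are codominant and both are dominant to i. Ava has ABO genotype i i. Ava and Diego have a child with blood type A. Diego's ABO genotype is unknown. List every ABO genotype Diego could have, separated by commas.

For each candidate genotype of Diego, check whether crossing it with i i can produce every observed child phenotype.
  I^A I^A → possible child types {A} ✓
  I^A I^B → possible child types {A, B} ✓
  I^A i → possible child types {O, A} ✓
  I^B I^B → possible child types {B} ✗
  I^B i → possible child types {O, B} ✗
  i i → possible child types {O} ✗

I^A I^A, I^A I^B, I^A i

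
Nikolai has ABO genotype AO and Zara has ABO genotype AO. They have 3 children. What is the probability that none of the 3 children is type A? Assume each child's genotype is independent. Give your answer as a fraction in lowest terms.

ABO cross AO × AO → 1/4 O, 3/4 A.
So P(type A) = 3/4 per child.
P(not type A) = 1/4 for one child; (1/4)^3 = 1/64.

1/64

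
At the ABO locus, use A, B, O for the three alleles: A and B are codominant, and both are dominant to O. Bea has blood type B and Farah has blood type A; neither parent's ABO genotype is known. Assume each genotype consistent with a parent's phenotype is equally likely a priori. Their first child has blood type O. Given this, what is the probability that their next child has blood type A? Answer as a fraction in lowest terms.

Possible genotypes: Bea ∈ {BB, BO}; Farah ∈ {AA, AO}.
Weight each parental genotype pair by prior × P(type-O child):
  BO × AO: posterior weight 1; P(next child type A) = 1/4.
Weighted sum = 1/4.

1/4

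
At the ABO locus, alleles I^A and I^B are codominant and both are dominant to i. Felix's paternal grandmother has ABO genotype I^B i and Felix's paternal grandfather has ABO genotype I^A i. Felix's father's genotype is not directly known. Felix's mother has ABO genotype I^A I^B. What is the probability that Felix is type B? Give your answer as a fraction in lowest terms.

Felix's father's ABO genotype from I^B i × I^A i: 1/4 I^A I^B, 1/4 I^A i, 1/4 I^B i, 1/4 i i.
Crossing each possibility with the mother I^A I^B and summing P(type B): 1/4·1/4 + 1/4·1/4 + 1/4·1/2 + 1/4·1/2 = 3/8.

3/8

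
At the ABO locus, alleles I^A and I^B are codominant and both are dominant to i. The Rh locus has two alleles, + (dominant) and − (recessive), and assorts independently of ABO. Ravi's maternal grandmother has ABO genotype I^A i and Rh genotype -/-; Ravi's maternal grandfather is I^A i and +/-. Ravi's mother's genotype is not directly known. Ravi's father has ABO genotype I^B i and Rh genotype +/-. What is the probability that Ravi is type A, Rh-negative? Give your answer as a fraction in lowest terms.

3/32

Ravi's mother's ABO genotype from I^A i × I^A i: 1/4 I^A I^A, 1/2 I^A i, 1/4 i i.
Crossing each possibility with the father I^B i and summing P(type A): 1/4·1/2 + 1/2·1/4 + 1/4·0 = 1/4.
Similarly for Rh via the mother's Rh distribution: P(Rh-) = 3/8.
Independent loci: 1/4 × 3/8 = 3/32.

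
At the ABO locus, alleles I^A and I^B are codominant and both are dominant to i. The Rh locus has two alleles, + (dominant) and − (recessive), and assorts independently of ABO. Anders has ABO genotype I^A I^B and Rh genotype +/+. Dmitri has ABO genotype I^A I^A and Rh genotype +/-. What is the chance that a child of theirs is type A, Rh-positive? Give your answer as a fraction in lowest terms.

1/2

ABO cross I^A I^B × I^A I^A → offspring phenotypes: 1/2 A, 1/2 AB.
Rh cross +/+ × +/- → 1 Rh+.
Independent loci: P(type A, Rh-positive) = 1/2 × 1 = 1/2.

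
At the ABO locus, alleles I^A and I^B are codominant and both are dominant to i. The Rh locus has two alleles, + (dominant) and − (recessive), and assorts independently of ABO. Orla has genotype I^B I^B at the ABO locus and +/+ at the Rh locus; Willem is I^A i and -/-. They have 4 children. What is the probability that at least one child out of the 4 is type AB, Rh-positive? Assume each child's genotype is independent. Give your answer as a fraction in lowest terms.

ABO cross I^B I^B × I^A i → 1/2 B, 1/2 AB.
Rh cross +/+ × -/- → 1 Rh+; so P(type AB, Rh-positive) = 1/2 × 1 = 1/2 per child.
P(none) = (1/2)^4 = 1/16; P(at least one) = 1 − 1/16 = 15/16.

15/16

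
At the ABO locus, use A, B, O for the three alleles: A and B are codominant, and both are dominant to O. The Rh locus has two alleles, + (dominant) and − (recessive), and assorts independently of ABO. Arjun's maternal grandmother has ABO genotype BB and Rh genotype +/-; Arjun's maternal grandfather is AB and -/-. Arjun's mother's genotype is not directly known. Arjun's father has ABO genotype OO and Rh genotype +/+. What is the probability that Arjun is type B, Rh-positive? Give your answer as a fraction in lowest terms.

3/4

Arjun's mother's ABO genotype from BB × AB: 1/2 AB, 1/2 BB.
Crossing each possibility with the father OO and summing P(type B): 1/2·1/2 + 1/2·1 = 3/4.
Similarly for Rh via the mother's Rh distribution: P(Rh+) = 1.
Independent loci: 3/4 × 1 = 3/4.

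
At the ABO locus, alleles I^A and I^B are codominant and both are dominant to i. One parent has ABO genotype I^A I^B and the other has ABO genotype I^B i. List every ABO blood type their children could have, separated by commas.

Gametes from I^A I^B × I^B i give offspring ABO genotypes I^A I^B, I^A i, I^B I^B, I^B i, i.e. phenotypes A, B, AB.

A, B, AB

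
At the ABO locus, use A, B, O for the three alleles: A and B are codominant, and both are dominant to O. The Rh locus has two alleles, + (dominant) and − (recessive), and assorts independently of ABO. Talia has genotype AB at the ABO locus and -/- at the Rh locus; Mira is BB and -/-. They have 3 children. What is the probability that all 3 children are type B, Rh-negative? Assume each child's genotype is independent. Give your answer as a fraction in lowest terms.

1/8

ABO cross AB × BB → 1/2 B, 1/2 AB.
Rh cross -/- × -/- → 1 Rh-; so P(type B, Rh-negative) = 1/2 × 1 = 1/2 per child.
All 3 independent: (1/2)^3 = 1/8.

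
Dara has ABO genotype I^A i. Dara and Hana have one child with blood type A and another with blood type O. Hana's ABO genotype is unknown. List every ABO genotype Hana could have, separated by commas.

I^A i, I^B i, i i

For each candidate genotype of Hana, check whether crossing it with I^A i can produce every observed child phenotype.
  I^A I^A → possible child types {A} ✗
  I^A I^B → possible child types {A, B, AB} ✗
  I^A i → possible child types {O, A} ✓
  I^B I^B → possible child types {B, AB} ✗
  I^B i → possible child types {O, A, B, AB} ✓
  i i → possible child types {O, A} ✓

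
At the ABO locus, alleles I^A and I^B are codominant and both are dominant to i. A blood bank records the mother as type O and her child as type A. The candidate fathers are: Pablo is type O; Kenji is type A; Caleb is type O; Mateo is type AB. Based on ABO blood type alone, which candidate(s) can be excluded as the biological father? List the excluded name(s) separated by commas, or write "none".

A candidate is excluded only if no genotype consistent with his phenotype could produce a type A child with a type O mother.
Pablo (type O): no genotype consistent with that phenotype can produce a type-A child with a type-O mother.
Caleb (type O): no genotype consistent with that phenotype can produce a type-A child with a type-O mother.

Pablo, Caleb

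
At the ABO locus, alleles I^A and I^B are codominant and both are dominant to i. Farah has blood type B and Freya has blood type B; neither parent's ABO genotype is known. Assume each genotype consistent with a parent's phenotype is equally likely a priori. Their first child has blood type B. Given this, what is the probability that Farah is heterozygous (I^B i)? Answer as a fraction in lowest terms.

Possible genotypes: Farah ∈ {I^B I^B, I^B i}; Freya ∈ {I^B I^B, I^B i}.
Weight each parental genotype pair by prior × P(type-B child):
  I^B I^B × I^B I^B: posterior weight 4/15.
  I^B I^B × I^B i: posterior weight 4/15.
  I^B i × I^B I^B: posterior weight 4/15.
  I^B i × I^B i: posterior weight 1/5.
Sum the posterior weight over pairs where Farah is I^B i: 7/15.

7/15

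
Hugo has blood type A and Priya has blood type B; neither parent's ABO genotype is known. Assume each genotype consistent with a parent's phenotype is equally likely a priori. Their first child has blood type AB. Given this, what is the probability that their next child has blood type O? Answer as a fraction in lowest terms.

1/36

Possible genotypes: Hugo ∈ {AA, AO}; Priya ∈ {BB, BO}.
Weight each parental genotype pair by prior × P(type-AB child):
  AA × BB: posterior weight 4/9; P(next child type O) = 0.
  AA × BO: posterior weight 2/9; P(next child type O) = 0.
  AO × BB: posterior weight 2/9; P(next child type O) = 0.
  AO × BO: posterior weight 1/9; P(next child type O) = 1/4.
Weighted sum = 1/36.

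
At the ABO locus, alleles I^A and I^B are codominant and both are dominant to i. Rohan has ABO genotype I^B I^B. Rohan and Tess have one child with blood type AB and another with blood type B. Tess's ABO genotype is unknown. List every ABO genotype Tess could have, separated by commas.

I^A I^B, I^A i

For each candidate genotype of Tess, check whether crossing it with I^B I^B can produce every observed child phenotype.
  I^A I^A → possible child types {AB} ✗
  I^A I^B → possible child types {B, AB} ✓
  I^A i → possible child types {B, AB} ✓
  I^B I^B → possible child types {B} ✗
  I^B i → possible child types {B} ✗
  i i → possible child types {B} ✗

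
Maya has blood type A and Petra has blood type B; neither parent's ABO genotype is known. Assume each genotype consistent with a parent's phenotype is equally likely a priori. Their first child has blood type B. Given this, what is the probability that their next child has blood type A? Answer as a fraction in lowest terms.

Possible genotypes: Maya ∈ {AA, AO}; Petra ∈ {BB, BO}.
Weight each parental genotype pair by prior × P(type-B child):
  AO × BB: posterior weight 2/3; P(next child type A) = 0.
  AO × BO: posterior weight 1/3; P(next child type A) = 1/4.
Weighted sum = 1/12.

1/12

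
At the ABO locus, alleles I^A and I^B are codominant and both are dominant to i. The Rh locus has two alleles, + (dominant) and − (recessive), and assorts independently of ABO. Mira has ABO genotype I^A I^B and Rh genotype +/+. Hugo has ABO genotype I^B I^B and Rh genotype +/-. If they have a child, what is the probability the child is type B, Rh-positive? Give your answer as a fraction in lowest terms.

ABO cross I^A I^B × I^B I^B → offspring phenotypes: 1/2 B, 1/2 AB.
Rh cross +/+ × +/- → 1 Rh+.
Independent loci: P(type B, Rh-positive) = 1/2 × 1 = 1/2.

1/2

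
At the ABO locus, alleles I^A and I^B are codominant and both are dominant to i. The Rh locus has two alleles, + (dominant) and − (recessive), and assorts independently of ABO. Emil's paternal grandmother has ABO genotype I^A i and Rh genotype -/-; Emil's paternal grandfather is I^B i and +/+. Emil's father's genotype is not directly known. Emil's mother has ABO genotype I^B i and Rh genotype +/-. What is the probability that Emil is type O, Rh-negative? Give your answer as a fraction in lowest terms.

1/16

Emil's father's ABO genotype from I^A i × I^B i: 1/4 I^A I^B, 1/4 I^A i, 1/4 I^B i, 1/4 i i.
Crossing each possibility with the mother I^B i and summing P(type O): 1/4·0 + 1/4·1/4 + 1/4·1/4 + 1/4·1/2 = 1/4.
Similarly for Rh via the father's Rh distribution: P(Rh-) = 1/4.
Independent loci: 1/4 × 1/4 = 1/16.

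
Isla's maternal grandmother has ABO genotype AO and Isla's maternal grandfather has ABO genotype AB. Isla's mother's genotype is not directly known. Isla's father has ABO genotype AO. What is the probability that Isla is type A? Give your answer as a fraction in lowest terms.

Isla's mother's ABO genotype from AO × AB: 1/4 AA, 1/4 AB, 1/4 AO, 1/4 BO.
Crossing each possibility with the father AO and summing P(type A): 1/4·1 + 1/4·1/2 + 1/4·3/4 + 1/4·1/4 = 5/8.

5/8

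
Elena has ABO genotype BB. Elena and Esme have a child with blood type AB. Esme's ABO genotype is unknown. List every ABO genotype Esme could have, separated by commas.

For each candidate genotype of Esme, check whether crossing it with BB can produce every observed child phenotype.
  AA → possible child types {AB} ✓
  AB → possible child types {B, AB} ✓
  AO → possible child types {B, AB} ✓
  BB → possible child types {B} ✗
  BO → possible child types {B} ✗
  OO → possible child types {B} ✗

AA, AB, AO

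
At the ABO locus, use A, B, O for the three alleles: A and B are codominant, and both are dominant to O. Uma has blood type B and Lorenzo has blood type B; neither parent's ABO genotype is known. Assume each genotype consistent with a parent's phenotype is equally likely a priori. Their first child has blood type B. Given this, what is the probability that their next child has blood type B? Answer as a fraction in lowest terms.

19/20

Possible genotypes: Uma ∈ {BB, BO}; Lorenzo ∈ {BB, BO}.
Weight each parental genotype pair by prior × P(type-B child):
  BB × BB: posterior weight 4/15; P(next child type B) = 1.
  BB × BO: posterior weight 4/15; P(next child type B) = 1.
  BO × BB: posterior weight 4/15; P(next child type B) = 1.
  BO × BO: posterior weight 1/5; P(next child type B) = 3/4.
Weighted sum = 19/20.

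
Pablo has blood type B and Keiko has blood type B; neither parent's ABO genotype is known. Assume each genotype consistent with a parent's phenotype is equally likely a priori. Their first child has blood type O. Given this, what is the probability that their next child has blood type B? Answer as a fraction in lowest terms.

Possible genotypes: Pablo ∈ {I^B I^B, I^B i}; Keiko ∈ {I^B I^B, I^B i}.
Weight each parental genotype pair by prior × P(type-O child):
  I^B i × I^B i: posterior weight 1; P(next child type B) = 3/4.
Weighted sum = 3/4.

3/4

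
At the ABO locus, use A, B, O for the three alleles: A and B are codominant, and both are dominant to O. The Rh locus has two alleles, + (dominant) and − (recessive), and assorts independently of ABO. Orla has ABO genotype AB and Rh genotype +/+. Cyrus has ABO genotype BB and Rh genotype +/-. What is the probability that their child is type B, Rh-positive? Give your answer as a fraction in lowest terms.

ABO cross AB × BB → offspring phenotypes: 1/2 B, 1/2 AB.
Rh cross +/+ × +/- → 1 Rh+.
Independent loci: P(type B, Rh-positive) = 1/2 × 1 = 1/2.

1/2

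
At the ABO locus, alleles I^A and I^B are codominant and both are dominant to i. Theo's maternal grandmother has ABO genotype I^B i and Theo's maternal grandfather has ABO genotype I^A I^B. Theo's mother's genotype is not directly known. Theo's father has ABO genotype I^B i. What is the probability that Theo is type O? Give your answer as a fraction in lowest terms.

1/8

Theo's mother's ABO genotype from I^B i × I^A I^B: 1/4 I^A I^B, 1/4 I^A i, 1/4 I^B I^B, 1/4 I^B i.
Crossing each possibility with the father I^B i and summing P(type O): 1/4·0 + 1/4·1/4 + 1/4·0 + 1/4·1/4 = 1/8.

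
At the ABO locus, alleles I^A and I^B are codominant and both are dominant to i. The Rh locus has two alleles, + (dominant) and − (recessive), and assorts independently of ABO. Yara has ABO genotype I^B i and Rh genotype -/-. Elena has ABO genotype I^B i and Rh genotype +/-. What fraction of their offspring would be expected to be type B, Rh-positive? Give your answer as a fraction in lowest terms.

ABO cross I^B i × I^B i → offspring phenotypes: 1/4 O, 3/4 B.
Rh cross -/- × +/- → 1/2 Rh+, 1/2 Rh-.
Independent loci: P(type B, Rh-positive) = 3/4 × 1/2 = 3/8.

3/8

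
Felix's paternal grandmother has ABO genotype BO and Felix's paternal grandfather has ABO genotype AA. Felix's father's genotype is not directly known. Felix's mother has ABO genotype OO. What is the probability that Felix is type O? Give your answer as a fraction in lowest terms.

Felix's father's ABO genotype from BO × AA: 1/2 AB, 1/2 AO.
Crossing each possibility with the mother OO and summing P(type O): 1/2·0 + 1/2·1/2 = 1/4.

1/4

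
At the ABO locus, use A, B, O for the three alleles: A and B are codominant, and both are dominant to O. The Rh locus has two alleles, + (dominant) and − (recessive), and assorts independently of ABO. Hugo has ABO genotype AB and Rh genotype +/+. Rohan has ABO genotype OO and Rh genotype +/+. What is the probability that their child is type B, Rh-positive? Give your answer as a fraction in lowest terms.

1/2

ABO cross AB × OO → offspring phenotypes: 1/2 A, 1/2 B.
Rh cross +/+ × +/+ → 1 Rh+.
Independent loci: P(type B, Rh-positive) = 1/2 × 1 = 1/2.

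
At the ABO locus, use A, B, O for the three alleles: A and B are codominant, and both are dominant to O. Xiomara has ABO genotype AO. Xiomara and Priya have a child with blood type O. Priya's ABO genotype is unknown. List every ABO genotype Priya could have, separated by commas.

AO, BO, OO

For each candidate genotype of Priya, check whether crossing it with AO can produce every observed child phenotype.
  AA → possible child types {A} ✗
  AB → possible child types {A, B, AB} ✗
  AO → possible child types {O, A} ✓
  BB → possible child types {B, AB} ✗
  BO → possible child types {O, A, B, AB} ✓
  OO → possible child types {O, A} ✓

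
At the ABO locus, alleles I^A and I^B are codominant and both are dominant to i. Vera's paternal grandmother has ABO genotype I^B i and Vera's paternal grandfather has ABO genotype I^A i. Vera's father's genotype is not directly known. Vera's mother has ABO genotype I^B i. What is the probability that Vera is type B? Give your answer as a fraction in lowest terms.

Vera's father's ABO genotype from I^B i × I^A i: 1/4 I^A I^B, 1/4 I^A i, 1/4 I^B i, 1/4 i i.
Crossing each possibility with the mother I^B i and summing P(type B): 1/4·1/2 + 1/4·1/4 + 1/4·3/4 + 1/4·1/2 = 1/2.

1/2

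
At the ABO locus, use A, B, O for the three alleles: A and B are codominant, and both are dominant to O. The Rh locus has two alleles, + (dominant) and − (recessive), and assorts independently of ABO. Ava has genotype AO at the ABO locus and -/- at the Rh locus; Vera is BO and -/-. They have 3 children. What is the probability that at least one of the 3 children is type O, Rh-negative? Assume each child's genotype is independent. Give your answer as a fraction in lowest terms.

37/64

ABO cross AO × BO → 1/4 O, 1/4 A, 1/4 B, 1/4 AB.
Rh cross -/- × -/- → 1 Rh-; so P(type O, Rh-negative) = 1/4 × 1 = 1/4 per child.
P(none) = (3/4)^3 = 27/64; P(at least one) = 1 − 27/64 = 37/64.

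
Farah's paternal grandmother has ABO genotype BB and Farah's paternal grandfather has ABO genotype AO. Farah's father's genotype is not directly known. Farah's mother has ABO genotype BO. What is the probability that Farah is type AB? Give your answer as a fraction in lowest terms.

Farah's father's ABO genotype from BB × AO: 1/2 AB, 1/2 BO.
Crossing each possibility with the mother BO and summing P(type AB): 1/2·1/4 + 1/2·0 = 1/8.

1/8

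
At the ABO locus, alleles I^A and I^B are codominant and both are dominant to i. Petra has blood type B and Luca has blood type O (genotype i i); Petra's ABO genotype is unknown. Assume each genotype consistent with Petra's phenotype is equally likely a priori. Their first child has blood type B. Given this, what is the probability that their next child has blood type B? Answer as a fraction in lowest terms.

Possible genotypes: Petra ∈ {I^B I^B, I^B i}; Luca ∈ {i i}.
Weight each parental genotype pair by prior × P(type-B child):
  I^B I^B × i i: posterior weight 2/3; P(next child type B) = 1.
  I^B i × i i: posterior weight 1/3; P(next child type B) = 1/2.
Weighted sum = 5/6.

5/6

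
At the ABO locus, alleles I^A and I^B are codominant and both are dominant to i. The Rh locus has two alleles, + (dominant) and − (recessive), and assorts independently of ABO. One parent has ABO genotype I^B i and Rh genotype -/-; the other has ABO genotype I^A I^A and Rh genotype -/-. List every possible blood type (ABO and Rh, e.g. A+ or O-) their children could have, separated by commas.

Gametes from I^B i × I^A I^A give offspring ABO genotypes I^A I^B, I^A i, i.e. phenotypes A, AB.
Rh cross -/- × -/- → phenotypes Rh-.
Combining independently: A-, AB-.

A-, AB-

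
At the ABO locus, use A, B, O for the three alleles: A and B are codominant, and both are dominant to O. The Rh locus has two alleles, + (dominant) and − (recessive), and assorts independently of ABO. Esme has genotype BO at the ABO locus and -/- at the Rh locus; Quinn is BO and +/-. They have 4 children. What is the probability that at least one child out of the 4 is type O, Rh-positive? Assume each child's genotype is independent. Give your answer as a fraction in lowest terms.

ABO cross BO × BO → 1/4 O, 3/4 B.
Rh cross -/- × +/- → 1/2 Rh+, 1/2 Rh-; so P(type O, Rh-positive) = 1/4 × 1/2 = 1/8 per child.
P(none) = (7/8)^4 = 2401/4096; P(at least one) = 1 − 2401/4096 = 1695/4096.

1695/4096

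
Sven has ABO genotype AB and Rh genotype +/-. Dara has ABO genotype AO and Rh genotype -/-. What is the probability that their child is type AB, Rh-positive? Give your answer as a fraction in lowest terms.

1/8

ABO cross AB × AO → offspring phenotypes: 1/2 A, 1/4 B, 1/4 AB.
Rh cross +/- × -/- → 1/2 Rh+, 1/2 Rh-.
Independent loci: P(type AB, Rh-positive) = 1/4 × 1/2 = 1/8.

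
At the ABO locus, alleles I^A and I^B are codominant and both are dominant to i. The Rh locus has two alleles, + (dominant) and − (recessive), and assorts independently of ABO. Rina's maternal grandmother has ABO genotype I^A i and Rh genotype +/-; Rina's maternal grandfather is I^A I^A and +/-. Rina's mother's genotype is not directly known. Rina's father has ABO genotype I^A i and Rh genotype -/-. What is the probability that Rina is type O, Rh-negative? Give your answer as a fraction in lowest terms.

Rina's mother's ABO genotype from I^A i × I^A I^A: 1/2 I^A I^A, 1/2 I^A i.
Crossing each possibility with the father I^A i and summing P(type O): 1/2·0 + 1/2·1/4 = 1/8.
Similarly for Rh via the mother's Rh distribution: P(Rh-) = 1/2.
Independent loci: 1/8 × 1/2 = 1/16.

1/16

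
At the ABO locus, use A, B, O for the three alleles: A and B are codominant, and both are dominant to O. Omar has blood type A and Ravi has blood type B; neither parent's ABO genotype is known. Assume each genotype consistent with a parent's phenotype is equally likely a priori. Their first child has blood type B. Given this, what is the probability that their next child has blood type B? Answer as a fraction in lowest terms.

5/12

Possible genotypes: Omar ∈ {AA, AO}; Ravi ∈ {BB, BO}.
Weight each parental genotype pair by prior × P(type-B child):
  AO × BB: posterior weight 2/3; P(next child type B) = 1/2.
  AO × BO: posterior weight 1/3; P(next child type B) = 1/4.
Weighted sum = 5/12.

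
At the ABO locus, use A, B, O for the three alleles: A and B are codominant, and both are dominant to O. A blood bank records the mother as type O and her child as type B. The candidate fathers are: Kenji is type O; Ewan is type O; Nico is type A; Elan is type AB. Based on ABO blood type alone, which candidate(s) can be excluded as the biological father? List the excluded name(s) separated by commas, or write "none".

Kenji, Ewan, Nico

A candidate is excluded only if no genotype consistent with his phenotype could produce a type B child with a type O mother.
Kenji (type O): no genotype consistent with that phenotype can produce a type-B child with a type-O mother.
Ewan (type O): no genotype consistent with that phenotype can produce a type-B child with a type-O mother.
Nico (type A): no genotype consistent with that phenotype can produce a type-B child with a type-O mother.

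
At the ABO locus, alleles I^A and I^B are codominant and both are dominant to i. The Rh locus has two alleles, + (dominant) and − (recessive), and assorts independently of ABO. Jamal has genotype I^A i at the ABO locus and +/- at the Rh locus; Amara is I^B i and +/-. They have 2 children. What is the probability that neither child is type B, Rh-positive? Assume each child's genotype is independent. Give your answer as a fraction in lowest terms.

169/256

ABO cross I^A i × I^B i → 1/4 O, 1/4 A, 1/4 B, 1/4 AB.
Rh cross +/- × +/- → 3/4 Rh+, 1/4 Rh-; so P(type B, Rh-positive) = 1/4 × 3/4 = 3/16 per child.
P(not type B, Rh-positive) = 13/16 for one child; (13/16)^2 = 169/256.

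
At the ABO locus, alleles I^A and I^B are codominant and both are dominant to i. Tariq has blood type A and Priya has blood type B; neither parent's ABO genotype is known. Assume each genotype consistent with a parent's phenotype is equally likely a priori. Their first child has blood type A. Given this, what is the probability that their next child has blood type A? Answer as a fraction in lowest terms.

Possible genotypes: Tariq ∈ {I^A I^A, I^A i}; Priya ∈ {I^B I^B, I^B i}.
Weight each parental genotype pair by prior × P(type-A child):
  I^A I^A × I^B i: posterior weight 2/3; P(next child type A) = 1/2.
  I^A i × I^B i: posterior weight 1/3; P(next child type A) = 1/4.
Weighted sum = 5/12.

5/12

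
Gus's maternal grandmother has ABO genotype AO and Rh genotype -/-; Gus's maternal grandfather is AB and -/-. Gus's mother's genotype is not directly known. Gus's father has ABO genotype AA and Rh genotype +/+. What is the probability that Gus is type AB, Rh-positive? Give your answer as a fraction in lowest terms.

1/4

Gus's mother's ABO genotype from AO × AB: 1/4 AA, 1/4 AB, 1/4 AO, 1/4 BO.
Crossing each possibility with the father AA and summing P(type AB): 1/4·0 + 1/4·1/2 + 1/4·0 + 1/4·1/2 = 1/4.
Similarly for Rh via the mother's Rh distribution: P(Rh+) = 1.
Independent loci: 1/4 × 1 = 1/4.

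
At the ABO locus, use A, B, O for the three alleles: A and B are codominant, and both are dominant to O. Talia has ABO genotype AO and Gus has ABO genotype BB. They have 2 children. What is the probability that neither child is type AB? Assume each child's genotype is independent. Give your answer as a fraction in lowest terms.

ABO cross AO × BB → 1/2 B, 1/2 AB.
So P(type AB) = 1/2 per child.
P(not type AB) = 1/2 for one child; (1/2)^2 = 1/4.

1/4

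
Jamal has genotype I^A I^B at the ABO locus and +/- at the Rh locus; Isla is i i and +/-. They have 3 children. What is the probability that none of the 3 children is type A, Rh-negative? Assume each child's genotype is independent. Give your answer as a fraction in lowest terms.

343/512

ABO cross I^A I^B × i i → 1/2 A, 1/2 B.
Rh cross +/- × +/- → 3/4 Rh+, 1/4 Rh-; so P(type A, Rh-negative) = 1/2 × 1/4 = 1/8 per child.
P(not type A, Rh-negative) = 7/8 for one child; (7/8)^3 = 343/512.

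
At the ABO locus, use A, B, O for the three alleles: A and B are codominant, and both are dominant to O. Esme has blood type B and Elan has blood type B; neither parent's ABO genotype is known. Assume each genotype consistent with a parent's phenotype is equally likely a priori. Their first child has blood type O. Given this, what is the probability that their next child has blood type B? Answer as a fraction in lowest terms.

Possible genotypes: Esme ∈ {BB, BO}; Elan ∈ {BB, BO}.
Weight each parental genotype pair by prior × P(type-O child):
  BO × BO: posterior weight 1; P(next child type B) = 3/4.
Weighted sum = 3/4.

3/4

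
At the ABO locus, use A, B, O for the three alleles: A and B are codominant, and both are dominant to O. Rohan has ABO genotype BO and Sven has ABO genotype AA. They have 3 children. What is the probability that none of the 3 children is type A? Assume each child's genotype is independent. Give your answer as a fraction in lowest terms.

1/8

ABO cross BO × AA → 1/2 A, 1/2 AB.
So P(type A) = 1/2 per child.
P(not type A) = 1/2 for one child; (1/2)^3 = 1/8.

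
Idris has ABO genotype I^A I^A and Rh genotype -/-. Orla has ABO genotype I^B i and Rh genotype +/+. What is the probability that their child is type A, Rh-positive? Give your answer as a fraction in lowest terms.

ABO cross I^A I^A × I^B i → offspring phenotypes: 1/2 A, 1/2 AB.
Rh cross -/- × +/+ → 1 Rh+.
Independent loci: P(type A, Rh-positive) = 1/2 × 1 = 1/2.

1/2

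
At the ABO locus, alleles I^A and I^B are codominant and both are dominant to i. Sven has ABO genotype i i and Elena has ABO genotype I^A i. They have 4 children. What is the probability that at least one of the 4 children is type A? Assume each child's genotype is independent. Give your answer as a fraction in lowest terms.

15/16

ABO cross i i × I^A i → 1/2 O, 1/2 A.
So P(type A) = 1/2 per child.
P(none) = (1/2)^4 = 1/16; P(at least one) = 1 − 1/16 = 15/16.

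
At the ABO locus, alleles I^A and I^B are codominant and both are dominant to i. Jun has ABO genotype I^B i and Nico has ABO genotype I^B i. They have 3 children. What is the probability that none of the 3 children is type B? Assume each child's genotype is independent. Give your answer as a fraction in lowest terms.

1/64

ABO cross I^B i × I^B i → 1/4 O, 3/4 B.
So P(type B) = 3/4 per child.
P(not type B) = 1/4 for one child; (1/4)^3 = 1/64.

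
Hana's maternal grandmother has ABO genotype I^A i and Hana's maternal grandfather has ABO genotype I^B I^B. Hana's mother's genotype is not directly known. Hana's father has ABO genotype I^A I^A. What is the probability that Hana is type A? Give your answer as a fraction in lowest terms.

1/2

Hana's mother's ABO genotype from I^A i × I^B I^B: 1/2 I^A I^B, 1/2 I^B i.
Crossing each possibility with the father I^A I^A and summing P(type A): 1/2·1/2 + 1/2·1/2 = 1/2.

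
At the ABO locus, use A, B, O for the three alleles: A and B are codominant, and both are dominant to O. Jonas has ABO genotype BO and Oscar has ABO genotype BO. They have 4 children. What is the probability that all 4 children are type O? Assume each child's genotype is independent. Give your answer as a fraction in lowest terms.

1/256

ABO cross BO × BO → 1/4 O, 3/4 B.
So P(type O) = 1/4 per child.
All 4 independent: (1/4)^4 = 1/256.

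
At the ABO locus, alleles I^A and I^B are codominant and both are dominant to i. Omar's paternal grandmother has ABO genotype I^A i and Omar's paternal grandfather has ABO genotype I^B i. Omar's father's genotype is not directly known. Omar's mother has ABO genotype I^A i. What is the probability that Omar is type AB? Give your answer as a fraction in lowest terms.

Omar's father's ABO genotype from I^A i × I^B i: 1/4 I^A I^B, 1/4 I^A i, 1/4 I^B i, 1/4 i i.
Crossing each possibility with the mother I^A i and summing P(type AB): 1/4·1/4 + 1/4·0 + 1/4·1/4 + 1/4·0 = 1/8.

1/8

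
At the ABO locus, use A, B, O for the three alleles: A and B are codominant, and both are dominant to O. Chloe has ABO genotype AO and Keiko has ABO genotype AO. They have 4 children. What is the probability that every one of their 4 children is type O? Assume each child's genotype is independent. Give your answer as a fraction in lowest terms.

ABO cross AO × AO → 1/4 O, 3/4 A.
So P(type O) = 1/4 per child.
All 4 independent: (1/4)^4 = 1/256.

1/256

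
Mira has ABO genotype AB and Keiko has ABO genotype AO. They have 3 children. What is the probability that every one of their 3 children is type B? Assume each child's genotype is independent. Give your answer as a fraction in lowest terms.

1/64

ABO cross AB × AO → 1/2 A, 1/4 B, 1/4 AB.
So P(type B) = 1/4 per child.
All 3 independent: (1/4)^3 = 1/64.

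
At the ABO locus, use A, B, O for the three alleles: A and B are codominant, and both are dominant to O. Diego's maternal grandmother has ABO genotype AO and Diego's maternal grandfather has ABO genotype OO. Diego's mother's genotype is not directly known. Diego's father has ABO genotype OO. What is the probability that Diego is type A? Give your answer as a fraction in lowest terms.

1/4

Diego's mother's ABO genotype from AO × OO: 1/2 AO, 1/2 OO.
Crossing each possibility with the father OO and summing P(type A): 1/2·1/2 + 1/2·0 = 1/4.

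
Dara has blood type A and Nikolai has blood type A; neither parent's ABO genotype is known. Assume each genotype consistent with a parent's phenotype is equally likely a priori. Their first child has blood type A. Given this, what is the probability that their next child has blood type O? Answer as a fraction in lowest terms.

Possible genotypes: Dara ∈ {I^A I^A, I^A i}; Nikolai ∈ {I^A I^A, I^A i}.
Weight each parental genotype pair by prior × P(type-A child):
  I^A I^A × I^A I^A: posterior weight 4/15; P(next child type O) = 0.
  I^A I^A × I^A i: posterior weight 4/15; P(next child type O) = 0.
  I^A i × I^A I^A: posterior weight 4/15; P(next child type O) = 0.
  I^A i × I^A i: posterior weight 1/5; P(next child type O) = 1/4.
Weighted sum = 1/20.

1/20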